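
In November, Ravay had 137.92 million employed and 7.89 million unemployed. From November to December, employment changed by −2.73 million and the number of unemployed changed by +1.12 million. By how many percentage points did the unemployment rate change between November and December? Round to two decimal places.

The unemployment rate changed by +0.84 percentage points.

November: labor force = 137.92 + 7.89 = 145.81; u = 7.89/145.81 = 5.41%.
December: labor force = 135.19 + 9.01 = 144.20; u = 9.01/144.20 = 6.25%.
Change = 6.25% − 5.41% = +0.84 pp.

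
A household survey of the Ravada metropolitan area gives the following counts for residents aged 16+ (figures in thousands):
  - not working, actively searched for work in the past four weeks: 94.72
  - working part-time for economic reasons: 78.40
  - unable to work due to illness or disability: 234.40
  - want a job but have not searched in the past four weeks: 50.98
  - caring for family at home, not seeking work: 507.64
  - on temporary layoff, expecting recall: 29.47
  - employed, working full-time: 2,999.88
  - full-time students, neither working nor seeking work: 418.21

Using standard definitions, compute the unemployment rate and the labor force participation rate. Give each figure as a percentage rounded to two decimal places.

Unemployment rate ≈ 3.88%; labor force participation rate ≈ 72.56%.

Employed = 78.40 + 2,999.88 = 3,078.28 thousand (anyone who worked, including part-time for economic reasons, counts as employed).
Unemployed = 94.72 + 29.47 = 124.19 thousand (jobless and actively searching, or on temporary layoff).
Labor force = 3,078.28 + 124.19 = 3,202.47 thousand.
Not in labor force = 234.40 + 50.98 + 507.64 + 418.21 = 1,211.23 thousand (those not working and not actively searching are outside the labor force — including those who want a job but have given up searching).
Civilian working-age population = 3,202.47 + 1,211.23 = 4,413.70 thousand.
Unemployment rate = 124.19 / 3,202.47 = 3.88%.
Labor force participation rate = 3,202.47 / 4,413.70 = 72.56%.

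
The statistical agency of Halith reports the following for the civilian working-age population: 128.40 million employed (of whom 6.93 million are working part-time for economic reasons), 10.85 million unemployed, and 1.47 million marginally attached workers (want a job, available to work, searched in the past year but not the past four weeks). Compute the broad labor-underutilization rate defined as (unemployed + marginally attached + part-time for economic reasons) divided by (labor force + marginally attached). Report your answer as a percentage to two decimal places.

Labor force = 128.40 + 10.85 = 139.25 million.
Numerator = 10.85 + 1.47 + 6.93 = 19.25 million.
Denominator = 139.25 + 1.47 = 140.72 million.
Broad rate = 19.25 / 140.72 = 13.68%.

Broad underutilization rate ≈ 13.68%.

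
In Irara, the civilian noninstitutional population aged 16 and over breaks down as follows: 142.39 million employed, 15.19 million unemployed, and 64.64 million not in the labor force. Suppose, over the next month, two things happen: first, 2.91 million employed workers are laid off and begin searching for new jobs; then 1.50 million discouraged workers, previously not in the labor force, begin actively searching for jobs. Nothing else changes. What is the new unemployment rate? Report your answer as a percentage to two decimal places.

Initially, labor force = 142.39 + 15.19 = 157.58 million, so u = 15.19/157.58 = 9.64%.
After the first change, employed falls and unemployed rises by 2.91; labor force unchanged → E = 139.48, U = 18.10, labor force = 157.58 million.
After the second change, unemployed and labor force both rise by 1.50 → E = 139.48, U = 19.60, labor force = 159.08 million.
New unemployment rate = 19.60 / 159.08 = 12.32%.

New unemployment rate ≈ 12.32%.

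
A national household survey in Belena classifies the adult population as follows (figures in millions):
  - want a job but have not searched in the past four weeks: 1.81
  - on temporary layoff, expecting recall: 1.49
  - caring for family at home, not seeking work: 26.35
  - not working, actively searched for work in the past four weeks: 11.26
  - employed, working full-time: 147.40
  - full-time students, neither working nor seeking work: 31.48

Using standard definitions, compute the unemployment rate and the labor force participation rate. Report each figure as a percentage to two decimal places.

Unemployment rate ≈ 7.96%; labor force participation rate ≈ 72.87%.

Employed = 147.40 million.
Unemployed = 1.49 + 11.26 = 12.75 million (jobless and actively searching, or on temporary layoff).
Labor force = 147.40 + 12.75 = 160.15 million.
Not in labor force = 1.81 + 26.35 + 31.48 = 59.64 million (those not working and not actively searching are outside the labor force — including those who want a job but have given up searching).
Civilian working-age population = 160.15 + 59.64 = 219.79 million.
Unemployment rate = 12.75 / 160.15 = 7.96%.
Labor force participation rate = 160.15 / 219.79 = 72.87%.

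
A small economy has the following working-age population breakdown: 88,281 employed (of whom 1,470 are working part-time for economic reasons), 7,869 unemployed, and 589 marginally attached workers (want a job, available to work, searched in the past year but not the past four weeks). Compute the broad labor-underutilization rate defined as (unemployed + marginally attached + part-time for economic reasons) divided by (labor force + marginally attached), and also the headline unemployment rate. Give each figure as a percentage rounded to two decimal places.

Labor force = 88,281 + 7,869 = 96,150.
Numerator = 7,869 + 589 + 1,470 = 9,928.
Denominator = 96,150 + 589 = 96,739.
Broad rate = 9,928 / 96,739 = 10.26%.
Headline unemployment rate = 7,869 / 96,150 = 8.18%.

Broad underutilization rate ≈ 10.26%; headline unemployment rate ≈ 8.18%.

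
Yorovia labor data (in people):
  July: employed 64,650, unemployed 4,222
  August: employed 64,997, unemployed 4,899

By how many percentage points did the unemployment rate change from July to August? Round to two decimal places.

The unemployment rate changed by +0.88 percentage points.

July: labor force = 64,650 + 4,222 = 68,872; u = 4,222/68,872 = 6.13%.
August: labor force = 64,997 + 4,899 = 69,896; u = 4,899/69,896 = 7.01%.
Change = 7.01% − 6.13% = +0.88 pp.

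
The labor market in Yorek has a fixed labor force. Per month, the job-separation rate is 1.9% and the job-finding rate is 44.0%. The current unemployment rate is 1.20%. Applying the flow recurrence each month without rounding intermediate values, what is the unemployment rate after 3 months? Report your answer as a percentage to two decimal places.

Unemployment rate after three months ≈ 3.67%.

With a fixed labor force, u_{t+1} = u_t + s·(1−u_t) − f·u_t = u_t·(1−s−f) + s.
Here 1−s−f = 0.541 and s = 0.019.
u_1 = 0.012000 × 0.541 + 0.019 = 0.025492.
u_2 = 0.025492 × 0.541 + 0.019 = 0.032791.
u_3 = 0.032791 × 0.541 + 0.019 = 0.036740.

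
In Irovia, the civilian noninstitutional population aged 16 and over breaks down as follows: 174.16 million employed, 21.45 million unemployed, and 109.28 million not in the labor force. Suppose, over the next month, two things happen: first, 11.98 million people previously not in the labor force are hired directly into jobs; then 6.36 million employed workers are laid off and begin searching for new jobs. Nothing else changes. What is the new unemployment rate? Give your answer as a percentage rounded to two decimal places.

Initially, labor force = 174.16 + 21.45 = 195.61 million, so u = 21.45/195.61 = 10.97%.
After the first change, employed and labor force both rise by 11.98; unemployed unchanged → E = 186.14, U = 21.45, labor force = 207.59 million.
After the second change, employed falls and unemployed rises by 6.36; labor force unchanged → E = 179.78, U = 27.81, labor force = 207.59 million.
New unemployment rate = 27.81 / 207.59 = 13.40%.

New unemployment rate ≈ 13.40%.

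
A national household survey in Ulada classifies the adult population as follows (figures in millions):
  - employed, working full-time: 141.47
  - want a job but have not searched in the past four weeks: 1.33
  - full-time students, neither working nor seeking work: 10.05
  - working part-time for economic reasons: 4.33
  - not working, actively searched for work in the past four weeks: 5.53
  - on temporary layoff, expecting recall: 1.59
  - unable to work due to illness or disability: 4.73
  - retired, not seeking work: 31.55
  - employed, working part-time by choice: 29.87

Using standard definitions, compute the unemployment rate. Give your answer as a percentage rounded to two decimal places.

Unemployment rate ≈ 3.90%.

Employed = 141.47 + 4.33 + 29.87 = 175.67 million (anyone who worked, including part-time for economic reasons, counts as employed).
Unemployed = 5.53 + 1.59 = 7.12 million (jobless and actively searching, or on temporary layoff).
Labor force = 175.67 + 7.12 = 182.79 million.
Unemployment rate = 7.12 / 182.79 = 3.90%.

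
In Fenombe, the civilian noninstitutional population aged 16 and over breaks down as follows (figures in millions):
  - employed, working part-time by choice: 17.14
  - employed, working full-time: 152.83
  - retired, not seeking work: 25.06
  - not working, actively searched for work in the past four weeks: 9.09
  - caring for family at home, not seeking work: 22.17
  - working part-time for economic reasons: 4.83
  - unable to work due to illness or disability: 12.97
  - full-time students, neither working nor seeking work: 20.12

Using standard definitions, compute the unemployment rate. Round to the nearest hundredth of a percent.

Employed = 17.14 + 152.83 + 4.83 = 174.80 million (anyone who worked, including part-time for economic reasons, counts as employed).
Unemployed = 9.09 million.
Labor force = 174.80 + 9.09 = 183.89 million.
Unemployment rate = 9.09 / 183.89 = 4.94%.

Unemployment rate ≈ 4.94%.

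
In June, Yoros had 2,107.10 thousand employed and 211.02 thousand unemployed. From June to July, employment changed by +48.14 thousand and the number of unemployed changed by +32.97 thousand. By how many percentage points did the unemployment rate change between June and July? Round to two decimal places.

The unemployment rate changed by +1.07 percentage points.

June: labor force = 2,107.10 + 211.02 = 2,318.12; u = 211.02/2,318.12 = 9.10%.
July: labor force = 2,155.24 + 243.99 = 2,399.23; u = 243.99/2,399.23 = 10.17%.
Change = 10.17% − 9.10% = +1.07 pp.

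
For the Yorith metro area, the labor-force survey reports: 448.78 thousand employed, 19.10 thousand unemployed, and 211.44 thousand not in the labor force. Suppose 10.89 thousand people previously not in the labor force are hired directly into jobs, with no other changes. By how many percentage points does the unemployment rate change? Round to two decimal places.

Initially, labor force = 448.78 + 19.10 = 467.88 thousand, so u = 19.10/467.88 = 4.08%.
After the change, employed and labor force both rise by 10.89; unemployed unchanged → E = 459.67, U = 19.10, labor force = 478.77 thousand.
New unemployment rate = 19.10 / 478.77 = 3.99%.
Change = 3.99% − 4.08% = −0.09 percentage points.

The unemployment rate changes by −0.09 percentage points.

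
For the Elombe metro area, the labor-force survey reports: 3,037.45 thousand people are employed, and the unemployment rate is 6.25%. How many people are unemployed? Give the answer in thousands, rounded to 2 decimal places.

About 202.50 thousand are unemployed.

Let U be the number unemployed. The labor force is E + U, and U/(E+U) = 0.0625.
So U = 0.0625 × 3,037.45 / (1 − 0.0625) = 189.8406 / 0.9375 ≈ 202.50 thousand.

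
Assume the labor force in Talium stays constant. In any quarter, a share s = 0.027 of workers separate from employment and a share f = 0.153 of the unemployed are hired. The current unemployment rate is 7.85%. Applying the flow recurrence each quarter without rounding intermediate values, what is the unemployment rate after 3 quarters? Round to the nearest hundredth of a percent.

Unemployment rate after three quarters ≈ 11.06%.

With a fixed labor force, u_{t+1} = u_t + s·(1−u_t) − f·u_t = u_t·(1−s−f) + s.
Here 1−s−f = 0.820 and s = 0.027.
u_1 = 0.078500 × 0.820 + 0.027 = 0.091370.
u_2 = 0.091370 × 0.820 + 0.027 = 0.101923.
u_3 = 0.101923 × 0.820 + 0.027 = 0.110577.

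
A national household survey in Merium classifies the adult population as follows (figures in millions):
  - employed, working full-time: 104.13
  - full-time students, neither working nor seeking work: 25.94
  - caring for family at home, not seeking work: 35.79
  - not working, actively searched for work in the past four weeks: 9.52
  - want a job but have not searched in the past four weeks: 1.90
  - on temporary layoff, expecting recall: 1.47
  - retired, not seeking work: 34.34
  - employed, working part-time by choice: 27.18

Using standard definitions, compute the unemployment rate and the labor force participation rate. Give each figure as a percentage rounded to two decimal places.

Employed = 104.13 + 27.18 = 131.31 million.
Unemployed = 9.52 + 1.47 = 10.99 million (jobless and actively searching, or on temporary layoff).
Labor force = 131.31 + 10.99 = 142.30 million.
Not in labor force = 25.94 + 35.79 + 1.90 + 34.34 = 97.97 million (those not working and not actively searching are outside the labor force — including those who want a job but have given up searching).
Civilian working-age population = 142.30 + 97.97 = 240.27 million.
Unemployment rate = 10.99 / 142.30 = 7.72%.
Labor force participation rate = 142.30 / 240.27 = 59.23%.

Unemployment rate ≈ 7.72%; labor force participation rate ≈ 59.23%.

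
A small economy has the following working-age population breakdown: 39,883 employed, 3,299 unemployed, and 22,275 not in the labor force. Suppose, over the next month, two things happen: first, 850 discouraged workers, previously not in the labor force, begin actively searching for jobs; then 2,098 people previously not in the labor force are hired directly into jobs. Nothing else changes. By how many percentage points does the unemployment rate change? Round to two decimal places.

Initially, labor force = 39,883 + 3,299 = 43,182, so u = 3,299/43,182 = 7.64%.
After the first change, unemployed and labor force both rise by 850 → E = 39,883, U = 4,149, labor force = 44,032.
After the second change, employed and labor force both rise by 2,098; unemployed unchanged → E = 41,981, U = 4,149, labor force = 46,130.
New unemployment rate = 4,149 / 46,130 = 8.99%.
Change = 8.99% − 7.64% = +1.35 percentage points.

The unemployment rate changes by +1.35 percentage points.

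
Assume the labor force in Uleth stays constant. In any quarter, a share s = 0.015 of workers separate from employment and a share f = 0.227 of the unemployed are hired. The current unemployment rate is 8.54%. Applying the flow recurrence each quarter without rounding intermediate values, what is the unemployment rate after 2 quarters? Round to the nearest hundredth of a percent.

With a fixed labor force, u_{t+1} = u_t + s·(1−u_t) − f·u_t = u_t·(1−s−f) + s.
Here 1−s−f = 0.758 and s = 0.015.
u_1 = 0.085400 × 0.758 + 0.015 = 0.079733.
u_2 = 0.079733 × 0.758 + 0.015 = 0.075438.

Unemployment rate after two quarters ≈ 7.54%.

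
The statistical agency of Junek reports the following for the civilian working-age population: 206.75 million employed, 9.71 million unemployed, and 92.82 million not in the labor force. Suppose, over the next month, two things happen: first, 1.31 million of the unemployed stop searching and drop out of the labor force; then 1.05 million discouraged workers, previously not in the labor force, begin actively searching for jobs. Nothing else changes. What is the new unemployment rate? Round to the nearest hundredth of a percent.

New unemployment rate ≈ 4.37%.

Initially, labor force = 206.75 + 9.71 = 216.46 million, so u = 9.71/216.46 = 4.49%.
After the first change, unemployed and labor force both fall by 1.31 → E = 206.75, U = 8.40, labor force = 215.15 million.
After the second change, unemployed and labor force both rise by 1.05 → E = 206.75, U = 9.45, labor force = 216.20 million.
New unemployment rate = 9.45 / 216.20 = 4.37%.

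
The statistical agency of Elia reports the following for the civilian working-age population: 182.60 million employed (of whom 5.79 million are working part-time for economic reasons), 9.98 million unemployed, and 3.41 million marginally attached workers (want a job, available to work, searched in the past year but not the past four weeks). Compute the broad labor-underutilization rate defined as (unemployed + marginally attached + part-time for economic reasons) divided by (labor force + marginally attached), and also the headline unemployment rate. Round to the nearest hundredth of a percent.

Broad underutilization rate ≈ 9.79%; headline unemployment rate ≈ 5.18%.

Labor force = 182.60 + 9.98 = 192.58 million.
Numerator = 9.98 + 3.41 + 5.79 = 19.18 million.
Denominator = 192.58 + 3.41 = 195.99 million.
Broad rate = 19.18 / 195.99 = 9.79%.
Headline unemployment rate = 9.98 / 192.58 = 5.18%.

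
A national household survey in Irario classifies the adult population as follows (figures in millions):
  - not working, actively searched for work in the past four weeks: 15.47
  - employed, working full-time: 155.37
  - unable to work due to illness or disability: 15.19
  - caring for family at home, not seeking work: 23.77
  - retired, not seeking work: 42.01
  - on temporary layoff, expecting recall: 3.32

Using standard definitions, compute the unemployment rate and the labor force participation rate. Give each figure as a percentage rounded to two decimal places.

Employed = 155.37 million.
Unemployed = 15.47 + 3.32 = 18.79 million (jobless and actively searching, or on temporary layoff).
Labor force = 155.37 + 18.79 = 174.16 million.
Not in labor force = 15.19 + 23.77 + 42.01 = 80.97 million (those not working and not actively searching are outside the labor force).
Civilian working-age population = 174.16 + 80.97 = 255.13 million.
Unemployment rate = 18.79 / 174.16 = 10.79%.
Labor force participation rate = 174.16 / 255.13 = 68.26%.

Unemployment rate ≈ 10.79%; labor force participation rate ≈ 68.26%.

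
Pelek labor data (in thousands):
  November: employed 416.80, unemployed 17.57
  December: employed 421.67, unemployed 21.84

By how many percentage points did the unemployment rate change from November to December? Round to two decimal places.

November: labor force = 416.80 + 17.57 = 434.37; u = 17.57/434.37 = 4.04%.
December: labor force = 421.67 + 21.84 = 443.51; u = 21.84/443.51 = 4.92%.
Change = 4.92% − 4.04% = +0.88 pp.

The unemployment rate changed by +0.88 percentage points.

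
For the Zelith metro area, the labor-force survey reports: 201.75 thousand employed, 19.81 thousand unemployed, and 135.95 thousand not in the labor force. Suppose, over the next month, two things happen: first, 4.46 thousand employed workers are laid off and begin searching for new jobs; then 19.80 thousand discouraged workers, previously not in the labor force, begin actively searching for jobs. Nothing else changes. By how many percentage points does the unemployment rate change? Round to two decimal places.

Initially, labor force = 201.75 + 19.81 = 221.56 thousand, so u = 19.81/221.56 = 8.94%.
After the first change, employed falls and unemployed rises by 4.46; labor force unchanged → E = 197.29, U = 24.27, labor force = 221.56 thousand.
After the second change, unemployed and labor force both rise by 19.80 → E = 197.29, U = 44.07, labor force = 241.36 thousand.
New unemployment rate = 44.07 / 241.36 = 18.26%.
Change = 18.26% − 8.94% = +9.32 percentage points.

The unemployment rate changes by +9.32 percentage points.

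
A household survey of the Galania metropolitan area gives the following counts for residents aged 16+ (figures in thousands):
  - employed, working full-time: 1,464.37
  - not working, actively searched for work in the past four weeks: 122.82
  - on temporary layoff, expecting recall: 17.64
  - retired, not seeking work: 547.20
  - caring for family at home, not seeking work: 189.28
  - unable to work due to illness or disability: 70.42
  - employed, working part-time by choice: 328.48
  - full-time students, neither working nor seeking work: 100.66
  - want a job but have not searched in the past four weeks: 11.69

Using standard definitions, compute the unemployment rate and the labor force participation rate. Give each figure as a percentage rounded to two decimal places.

Unemployment rate ≈ 7.27%; labor force participation rate ≈ 67.77%.

Employed = 1,464.37 + 328.48 = 1,792.85 thousand.
Unemployed = 122.82 + 17.64 = 140.46 thousand (jobless and actively searching, or on temporary layoff).
Labor force = 1,792.85 + 140.46 = 1,933.31 thousand.
Not in labor force = 547.20 + 189.28 + 70.42 + 100.66 + 11.69 = 919.25 thousand (those not working and not actively searching are outside the labor force — including those who want a job but have given up searching).
Civilian working-age population = 1,933.31 + 919.25 = 2,852.56 thousand.
Unemployment rate = 140.46 / 1,933.31 = 7.27%.
Labor force participation rate = 1,933.31 / 2,852.56 = 67.77%.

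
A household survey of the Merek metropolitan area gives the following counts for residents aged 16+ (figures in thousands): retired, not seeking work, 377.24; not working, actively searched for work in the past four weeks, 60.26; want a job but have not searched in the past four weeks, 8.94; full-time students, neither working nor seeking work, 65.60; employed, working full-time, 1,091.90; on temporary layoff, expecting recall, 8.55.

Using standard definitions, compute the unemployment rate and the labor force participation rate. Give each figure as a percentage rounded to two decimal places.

Unemployment rate ≈ 5.93%; labor force participation rate ≈ 71.98%.

Employed = 1,091.90 thousand.
Unemployed = 60.26 + 8.55 = 68.81 thousand (jobless and actively searching, or on temporary layoff).
Labor force = 1,091.90 + 68.81 = 1,160.71 thousand.
Not in labor force = 377.24 + 8.94 + 65.60 = 451.78 thousand (those not working and not actively searching are outside the labor force — including those who want a job but have given up searching).
Civilian working-age population = 1,160.71 + 451.78 = 1,612.49 thousand.
Unemployment rate = 68.81 / 1,160.71 = 5.93%.
Labor force participation rate = 1,160.71 / 1,612.49 = 71.98%.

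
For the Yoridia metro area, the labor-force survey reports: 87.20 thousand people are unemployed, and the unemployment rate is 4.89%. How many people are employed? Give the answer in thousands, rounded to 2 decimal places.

About 1,696.03 thousand are employed.

Labor force = U / u = 87.20 / 0.0489 ≈ 1,783.23 thousand.
Employed = labor force − unemployed = 1,783.23 − 87.20 = 1,696.03 thousand.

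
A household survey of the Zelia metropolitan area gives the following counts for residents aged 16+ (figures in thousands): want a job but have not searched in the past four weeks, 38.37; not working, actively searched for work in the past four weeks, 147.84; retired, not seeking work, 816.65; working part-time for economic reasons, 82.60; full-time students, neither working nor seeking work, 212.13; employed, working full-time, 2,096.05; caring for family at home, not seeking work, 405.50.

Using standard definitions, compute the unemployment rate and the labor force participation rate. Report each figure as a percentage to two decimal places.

Unemployment rate ≈ 6.35%; labor force participation rate ≈ 61.24%.

Employed = 82.60 + 2,096.05 = 2,178.65 thousand (anyone who worked, including part-time for economic reasons, counts as employed).
Unemployed = 147.84 thousand.
Labor force = 2,178.65 + 147.84 = 2,326.49 thousand.
Not in labor force = 38.37 + 816.65 + 212.13 + 405.50 = 1,472.65 thousand (those not working and not actively searching are outside the labor force — including those who want a job but have given up searching).
Civilian working-age population = 2,326.49 + 1,472.65 = 3,799.14 thousand.
Unemployment rate = 147.84 / 2,326.49 = 6.35%.
Labor force participation rate = 2,326.49 / 3,799.14 = 61.24%.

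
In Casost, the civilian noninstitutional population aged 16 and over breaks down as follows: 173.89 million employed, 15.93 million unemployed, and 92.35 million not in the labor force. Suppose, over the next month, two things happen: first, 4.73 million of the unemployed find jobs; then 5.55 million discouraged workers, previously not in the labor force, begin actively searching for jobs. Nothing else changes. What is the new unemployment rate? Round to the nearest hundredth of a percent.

New unemployment rate ≈ 8.57%.

Initially, labor force = 173.89 + 15.93 = 189.82 million, so u = 15.93/189.82 = 8.39%.
After the first change, unemployed falls and employed rises by 4.73; labor force unchanged → E = 178.62, U = 11.20, labor force = 189.82 million.
After the second change, unemployed and labor force both rise by 5.55 → E = 178.62, U = 16.75, labor force = 195.37 million.
New unemployment rate = 16.75 / 195.37 = 8.57%.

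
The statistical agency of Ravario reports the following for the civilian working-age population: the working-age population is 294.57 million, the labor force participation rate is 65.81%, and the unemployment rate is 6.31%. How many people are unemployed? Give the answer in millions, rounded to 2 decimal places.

Labor force = 0.6581 × 294.57 = 193.86 million.
Unemployed = 0.0631 × 193.86 ≈ 12.23 million.

About 12.23 million are unemployed.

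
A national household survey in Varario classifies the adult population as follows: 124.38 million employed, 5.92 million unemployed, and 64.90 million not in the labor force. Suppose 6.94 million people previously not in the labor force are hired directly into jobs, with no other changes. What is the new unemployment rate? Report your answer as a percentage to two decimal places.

Initially, labor force = 124.38 + 5.92 = 130.30 million, so u = 5.92/130.30 = 4.54%.
After the change, employed and labor force both rise by 6.94; unemployed unchanged → E = 131.32, U = 5.92, labor force = 137.24 million.
New unemployment rate = 5.92 / 137.24 = 4.31%.

New unemployment rate ≈ 4.31%.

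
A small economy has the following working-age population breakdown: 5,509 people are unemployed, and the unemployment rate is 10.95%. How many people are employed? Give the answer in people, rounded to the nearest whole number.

Labor force = U / u = 5,509 / 0.1095 ≈ 50,311.
Employed = labor force − unemployed = 50,311 − 5,509 = 44,802.

About 44,802 are employed.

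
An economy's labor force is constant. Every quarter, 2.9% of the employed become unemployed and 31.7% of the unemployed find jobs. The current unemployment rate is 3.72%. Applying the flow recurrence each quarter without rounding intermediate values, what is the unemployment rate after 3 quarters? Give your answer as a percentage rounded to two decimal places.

Unemployment rate after three quarters ≈ 7.08%.

With a fixed labor force, u_{t+1} = u_t + s·(1−u_t) − f·u_t = u_t·(1−s−f) + s.
Here 1−s−f = 0.654 and s = 0.029.
u_1 = 0.037200 × 0.654 + 0.029 = 0.053329.
u_2 = 0.053329 × 0.654 + 0.029 = 0.063877.
u_3 = 0.063877 × 0.654 + 0.029 = 0.070776.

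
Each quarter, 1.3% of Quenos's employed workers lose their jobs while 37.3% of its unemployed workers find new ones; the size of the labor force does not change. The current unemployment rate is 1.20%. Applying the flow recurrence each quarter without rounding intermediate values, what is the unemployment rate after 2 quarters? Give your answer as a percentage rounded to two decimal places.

Unemployment rate after two quarters ≈ 2.55%.

With a fixed labor force, u_{t+1} = u_t + s·(1−u_t) − f·u_t = u_t·(1−s−f) + s.
Here 1−s−f = 0.614 and s = 0.013.
u_1 = 0.012000 × 0.614 + 0.013 = 0.020368.
u_2 = 0.020368 × 0.614 + 0.013 = 0.025506.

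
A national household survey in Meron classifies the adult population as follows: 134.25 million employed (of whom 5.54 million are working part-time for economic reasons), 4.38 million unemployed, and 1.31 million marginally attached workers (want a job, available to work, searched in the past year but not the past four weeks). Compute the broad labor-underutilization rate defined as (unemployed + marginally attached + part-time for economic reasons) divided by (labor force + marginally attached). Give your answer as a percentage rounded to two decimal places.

Broad underutilization rate ≈ 8.02%.

Labor force = 134.25 + 4.38 = 138.63 million.
Numerator = 4.38 + 1.31 + 5.54 = 11.23 million.
Denominator = 138.63 + 1.31 = 139.94 million.
Broad rate = 11.23 / 139.94 = 8.02%.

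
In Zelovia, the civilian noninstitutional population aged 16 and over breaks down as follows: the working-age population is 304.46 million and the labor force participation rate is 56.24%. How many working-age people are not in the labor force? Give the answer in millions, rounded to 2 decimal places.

Share not in the labor force = 1 − 0.5624 = 0.4376.
Not in labor force = 0.4376 × 304.46 ≈ 133.23 million.

About 133.23 million are not in the labor force.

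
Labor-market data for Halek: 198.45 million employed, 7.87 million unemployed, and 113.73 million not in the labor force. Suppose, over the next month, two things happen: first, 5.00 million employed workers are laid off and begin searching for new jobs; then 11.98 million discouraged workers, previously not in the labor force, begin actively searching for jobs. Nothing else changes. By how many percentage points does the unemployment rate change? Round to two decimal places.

The unemployment rate changes by +7.57 percentage points.

Initially, labor force = 198.45 + 7.87 = 206.32 million, so u = 7.87/206.32 = 3.81%.
After the first change, employed falls and unemployed rises by 5.00; labor force unchanged → E = 193.45, U = 12.87, labor force = 206.32 million.
After the second change, unemployed and labor force both rise by 11.98 → E = 193.45, U = 24.85, labor force = 218.30 million.
New unemployment rate = 24.85 / 218.30 = 11.38%.
Change = 11.38% − 3.81% = +7.57 percentage points.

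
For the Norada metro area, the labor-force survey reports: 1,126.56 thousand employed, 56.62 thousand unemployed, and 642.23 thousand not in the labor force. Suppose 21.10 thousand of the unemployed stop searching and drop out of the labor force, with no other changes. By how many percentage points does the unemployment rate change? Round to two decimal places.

Initially, labor force = 1,126.56 + 56.62 = 1,183.18 thousand, so u = 56.62/1,183.18 = 4.79%.
After the change, unemployed and labor force both fall by 21.10 → E = 1,126.56, U = 35.52, labor force = 1,162.08 thousand.
New unemployment rate = 35.52 / 1,162.08 = 3.06%.
Change = 3.06% − 4.79% = −1.73 percentage points.

The unemployment rate changes by −1.73 percentage points.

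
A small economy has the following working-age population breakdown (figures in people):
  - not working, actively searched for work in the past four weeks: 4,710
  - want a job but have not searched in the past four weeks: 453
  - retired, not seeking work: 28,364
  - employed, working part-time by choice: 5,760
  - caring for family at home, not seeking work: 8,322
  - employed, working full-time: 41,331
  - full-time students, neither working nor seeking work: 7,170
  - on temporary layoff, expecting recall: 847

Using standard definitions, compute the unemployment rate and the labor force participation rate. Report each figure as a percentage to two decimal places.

Unemployment rate ≈ 10.56%; labor force participation rate ≈ 54.30%.

Employed = 5,760 + 41,331 = 47,091.
Unemployed = 4,710 + 847 = 5,557 (jobless and actively searching, or on temporary layoff).
Labor force = 47,091 + 5,557 = 52,648.
Not in labor force = 453 + 28,364 + 8,322 + 7,170 = 44,309 (those not working and not actively searching are outside the labor force — including those who want a job but have given up searching).
Civilian working-age population = 52,648 + 44,309 = 96,957.
Unemployment rate = 5,557 / 52,648 = 10.56%.
Labor force participation rate = 52,648 / 96,957 = 54.30%.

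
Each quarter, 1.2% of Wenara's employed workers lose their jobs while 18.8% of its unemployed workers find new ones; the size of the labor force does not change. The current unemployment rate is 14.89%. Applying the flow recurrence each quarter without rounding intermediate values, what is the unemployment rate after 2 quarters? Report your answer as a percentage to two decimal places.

With a fixed labor force, u_{t+1} = u_t + s·(1−u_t) − f·u_t = u_t·(1−s−f) + s.
Here 1−s−f = 0.800 and s = 0.012.
u_1 = 0.148900 × 0.800 + 0.012 = 0.131120.
u_2 = 0.131120 × 0.800 + 0.012 = 0.116896.

Unemployment rate after two quarters ≈ 11.69%.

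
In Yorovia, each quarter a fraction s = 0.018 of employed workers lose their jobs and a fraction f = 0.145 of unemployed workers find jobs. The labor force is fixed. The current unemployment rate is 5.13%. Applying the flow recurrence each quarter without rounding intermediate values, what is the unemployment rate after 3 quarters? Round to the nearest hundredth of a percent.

With a fixed labor force, u_{t+1} = u_t + s·(1−u_t) − f·u_t = u_t·(1−s−f) + s.
Here 1−s−f = 0.837 and s = 0.018.
u_1 = 0.051300 × 0.837 + 0.018 = 0.060938.
u_2 = 0.060938 × 0.837 + 0.018 = 0.069005.
u_3 = 0.069005 × 0.837 + 0.018 = 0.075757.

Unemployment rate after three quarters ≈ 7.58%.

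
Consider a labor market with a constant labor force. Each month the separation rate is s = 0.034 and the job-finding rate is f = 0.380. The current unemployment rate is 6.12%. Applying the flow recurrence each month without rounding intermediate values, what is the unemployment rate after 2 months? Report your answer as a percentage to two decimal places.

Unemployment rate after two months ≈ 7.49%.

With a fixed labor force, u_{t+1} = u_t + s·(1−u_t) − f·u_t = u_t·(1−s−f) + s.
Here 1−s−f = 0.586 and s = 0.034.
u_1 = 0.061200 × 0.586 + 0.034 = 0.069863.
u_2 = 0.069863 × 0.586 + 0.034 = 0.074940.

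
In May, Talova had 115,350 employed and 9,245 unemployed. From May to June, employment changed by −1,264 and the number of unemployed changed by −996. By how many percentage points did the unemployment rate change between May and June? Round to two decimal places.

The unemployment rate changed by −0.68 percentage points.

May: labor force = 115,350 + 9,245 = 124,595; u = 9,245/124,595 = 7.42%.
June: labor force = 114,086 + 8,249 = 122,335; u = 8,249/122,335 = 6.74%.
Change = 6.74% − 7.42% = −0.68 pp.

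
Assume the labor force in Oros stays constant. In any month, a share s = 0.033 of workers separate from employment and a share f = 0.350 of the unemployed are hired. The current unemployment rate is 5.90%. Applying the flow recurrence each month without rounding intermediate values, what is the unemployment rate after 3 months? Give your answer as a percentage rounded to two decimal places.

Unemployment rate after three months ≈ 7.98%.

With a fixed labor force, u_{t+1} = u_t + s·(1−u_t) − f·u_t = u_t·(1−s−f) + s.
Here 1−s−f = 0.617 and s = 0.033.
u_1 = 0.059000 × 0.617 + 0.033 = 0.069403.
u_2 = 0.069403 × 0.617 + 0.033 = 0.075822.
u_3 = 0.075822 × 0.617 + 0.033 = 0.079782.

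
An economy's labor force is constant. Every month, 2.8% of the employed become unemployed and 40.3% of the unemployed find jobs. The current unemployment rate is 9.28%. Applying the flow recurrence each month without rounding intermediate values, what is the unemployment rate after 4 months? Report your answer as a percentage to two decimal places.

With a fixed labor force, u_{t+1} = u_t + s·(1−u_t) − f·u_t = u_t·(1−s−f) + s.
Here 1−s−f = 0.569 and s = 0.028.
u_1 = 0.092800 × 0.569 + 0.028 = 0.080803.
u_2 = 0.080803 × 0.569 + 0.028 = 0.073977.
u_3 = 0.073977 × 0.569 + 0.028 = 0.070093.
u_4 = 0.070093 × 0.569 + 0.028 = 0.067883.

Unemployment rate after four months ≈ 6.79%.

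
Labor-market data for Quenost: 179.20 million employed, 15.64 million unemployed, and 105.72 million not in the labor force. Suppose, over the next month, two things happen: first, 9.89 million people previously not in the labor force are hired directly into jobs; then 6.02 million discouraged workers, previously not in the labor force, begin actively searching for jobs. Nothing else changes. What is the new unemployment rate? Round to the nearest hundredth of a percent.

New unemployment rate ≈ 10.28%.

Initially, labor force = 179.20 + 15.64 = 194.84 million, so u = 15.64/194.84 = 8.03%.
After the first change, employed and labor force both rise by 9.89; unemployed unchanged → E = 189.09, U = 15.64, labor force = 204.73 million.
After the second change, unemployed and labor force both rise by 6.02 → E = 189.09, U = 21.66, labor force = 210.75 million.
New unemployment rate = 21.66 / 210.75 = 10.28%.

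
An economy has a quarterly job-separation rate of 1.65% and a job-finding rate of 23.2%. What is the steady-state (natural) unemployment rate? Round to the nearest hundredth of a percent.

Steady-state unemployment rate ≈ 6.64%.

At steady state the flows balance: s·E = f·U, so U/(E+U) = s/(s+f).
u* = 1.65 / (1.65 + 23.2) = 1.65 / 24.85 = 6.64%.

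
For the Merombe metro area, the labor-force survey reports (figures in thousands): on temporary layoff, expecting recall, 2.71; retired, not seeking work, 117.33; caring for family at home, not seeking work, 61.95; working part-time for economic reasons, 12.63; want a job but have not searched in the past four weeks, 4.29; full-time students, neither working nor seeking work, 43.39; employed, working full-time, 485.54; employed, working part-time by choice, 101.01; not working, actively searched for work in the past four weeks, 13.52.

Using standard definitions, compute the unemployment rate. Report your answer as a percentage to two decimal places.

Employed = 12.63 + 485.54 + 101.01 = 599.18 thousand (anyone who worked, including part-time for economic reasons, counts as employed).
Unemployed = 2.71 + 13.52 = 16.23 thousand (jobless and actively searching, or on temporary layoff).
Labor force = 599.18 + 16.23 = 615.41 thousand.
Unemployment rate = 16.23 / 615.41 = 2.64%.

Unemployment rate ≈ 2.64%.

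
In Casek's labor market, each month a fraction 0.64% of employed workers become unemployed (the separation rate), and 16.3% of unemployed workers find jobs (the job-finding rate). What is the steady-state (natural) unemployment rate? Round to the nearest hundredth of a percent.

Steady-state unemployment rate ≈ 3.78%.

At steady state the flows balance: s·E = f·U, so U/(E+U) = s/(s+f).
u* = 0.64 / (0.64 + 16.3) = 0.64 / 16.94 = 3.78%.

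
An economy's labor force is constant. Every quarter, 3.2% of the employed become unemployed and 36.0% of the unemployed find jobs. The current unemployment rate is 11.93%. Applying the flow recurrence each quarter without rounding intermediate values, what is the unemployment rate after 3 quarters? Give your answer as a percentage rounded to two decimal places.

With a fixed labor force, u_{t+1} = u_t + s·(1−u_t) − f·u_t = u_t·(1−s−f) + s.
Here 1−s−f = 0.608 and s = 0.032.
u_1 = 0.119300 × 0.608 + 0.032 = 0.104534.
u_2 = 0.104534 × 0.608 + 0.032 = 0.095557.
u_3 = 0.095557 × 0.608 + 0.032 = 0.090099.

Unemployment rate after three quarters ≈ 9.01%.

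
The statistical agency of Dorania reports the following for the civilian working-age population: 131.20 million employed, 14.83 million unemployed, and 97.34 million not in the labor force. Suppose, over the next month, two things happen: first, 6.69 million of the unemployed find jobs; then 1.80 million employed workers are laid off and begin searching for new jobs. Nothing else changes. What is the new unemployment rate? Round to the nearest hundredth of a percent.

New unemployment rate ≈ 6.81%.

Initially, labor force = 131.20 + 14.83 = 146.03 million, so u = 14.83/146.03 = 10.16%.
After the first change, unemployed falls and employed rises by 6.69; labor force unchanged → E = 137.89, U = 8.14, labor force = 146.03 million.
After the second change, employed falls and unemployed rises by 1.80; labor force unchanged → E = 136.09, U = 9.94, labor force = 146.03 million.
New unemployment rate = 9.94 / 146.03 = 6.81%.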